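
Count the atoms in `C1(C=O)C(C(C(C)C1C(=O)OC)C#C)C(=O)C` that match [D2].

Check the 17 heavy atoms by environment: 7× C (D3) → no; 3× O (D1) → no; 1× O (D2) → match; 4× C (D1) → no; 2× C (D2) → match.
Summing the matching environments: 1 + 2 = 3 matching atoms.

3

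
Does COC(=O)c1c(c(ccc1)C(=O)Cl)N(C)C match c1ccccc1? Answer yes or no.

The pattern c1ccccc1 describes six aromatic carbons in a ring — a benzene ring.
The required atom environment is present in the molecule, so the pattern matches.

Yes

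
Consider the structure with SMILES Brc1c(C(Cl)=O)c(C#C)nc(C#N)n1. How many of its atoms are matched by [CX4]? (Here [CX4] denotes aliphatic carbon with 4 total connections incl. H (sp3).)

The query [CX4] means: C with X4: aliphatic carbon with exactly 4 total connections (bonds + H).
Check the 14 heavy atoms by environment: 2× n (aromatic, X2) → no; 4× c (aromatic, X3) → no; 1× C (X3) → no; 1× O (X1) → no; 1× Cl (X1) → no; 3× C (X2) → no; 1× N (X1) → no; 1× Br (X1) → no.
No environment satisfies the query, so 0 matching atoms.

0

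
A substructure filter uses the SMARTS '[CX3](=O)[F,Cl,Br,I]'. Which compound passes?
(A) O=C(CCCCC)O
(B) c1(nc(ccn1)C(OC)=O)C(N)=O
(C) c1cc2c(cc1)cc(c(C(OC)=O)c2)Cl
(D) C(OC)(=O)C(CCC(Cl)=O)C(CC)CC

[CX3](=O)[F,Cl,Br,I] describes a carbonyl carbon bonded to a halogen (an acyl halide).
(A) has a carboxylic acid group (-C(=O)OH) but the carbonyl is bonded to -OH, not to a halogen.
(B) has a methyl-ester group (-C(=O)OCH3) but the carbonyl is bonded to -O-C, not to a halogen.
(C) has a methyl-ester group (-C(=O)OCH3) but the carbonyl is bonded to -O-C, not to a halogen.
(D) contains an acyl chloride (-C(=O)Cl), which satisfies every atom and bond constraint.
So the answer is (D).

D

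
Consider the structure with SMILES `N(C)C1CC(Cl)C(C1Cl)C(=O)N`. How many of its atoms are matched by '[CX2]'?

0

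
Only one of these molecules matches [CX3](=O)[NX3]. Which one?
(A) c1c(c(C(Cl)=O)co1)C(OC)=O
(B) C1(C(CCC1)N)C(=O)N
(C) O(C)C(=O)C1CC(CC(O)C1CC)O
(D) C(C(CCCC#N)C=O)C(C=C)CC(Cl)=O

[CX3](=O)[NX3] describes a carbonyl carbon bonded to a trivalent nitrogen (an amide).
(A) has a methyl-ester group (-C(=O)OCH3) but the carbonyl is bonded to O, not to an NX3 nitrogen.
(B) contains a primary amide (-C(=O)NH2), which satisfies every atom and bond constraint.
(C) has a methyl-ester group (-C(=O)OCH3) but the carbonyl is bonded to O, not to an NX3 nitrogen.
(D) has a nitrile (-C#N) but the nitrile N is NX1 (triple-bonded), not NX3.
So the answer is (B).

B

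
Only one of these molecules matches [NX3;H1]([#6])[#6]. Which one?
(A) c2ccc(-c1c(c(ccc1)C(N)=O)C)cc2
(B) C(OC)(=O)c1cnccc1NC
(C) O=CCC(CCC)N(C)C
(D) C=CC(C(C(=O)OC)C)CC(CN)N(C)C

[NX3;H1]([#6])[#6] describes a trivalent nitrogen with one H, bonded to two carbons (a secondary amine).
(A) has a primary amide (-C(=O)NH2) but the -C(=O)NH2 nitrogen has H2, not H1.
(B) contains an N-methylamino group (-NHCH3), which satisfies every atom and bond constraint.
(C) has a dimethylamino group (-N(CH3)2) but the nitrogen has H0, not H1.
(D) has a primary amino group (-NH2) but the nitrogen has H2 and only one carbon neighbour.
So the answer is (B).

B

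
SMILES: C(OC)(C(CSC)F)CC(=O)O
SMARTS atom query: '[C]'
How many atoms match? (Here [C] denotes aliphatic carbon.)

7

The query [C] means: uppercase C matches aliphatic (non-aromatic) carbon only.
Check the 12 heavy atoms by environment: 7× C → match; 1× S → no; 3× O → no; 1× F → no.
That gives 7 matching atoms.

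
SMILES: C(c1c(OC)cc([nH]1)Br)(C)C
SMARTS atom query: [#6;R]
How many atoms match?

Check the 11 heavy atoms by environment: 1× n (aromatic, in 5-ring) → no; 4× c (aromatic, in 5-ring) → match; 1× O (acyclic) → no; 4× C (acyclic) → no; 1× Br (acyclic) → no.
That gives 4 matching atoms.

4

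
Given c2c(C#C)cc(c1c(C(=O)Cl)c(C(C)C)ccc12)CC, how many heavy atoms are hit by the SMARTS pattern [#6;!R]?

The query [#6;!R] means: carbon not in any ring.
Check the 20 heavy atoms by environment: 10× c (aromatic, in 6-ring) → no; 8× C (acyclic) → match; 1× O (acyclic) → no; 1× Cl (acyclic) → no.
That gives 8 matching atoms.

8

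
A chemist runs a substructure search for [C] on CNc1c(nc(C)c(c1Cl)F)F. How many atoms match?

2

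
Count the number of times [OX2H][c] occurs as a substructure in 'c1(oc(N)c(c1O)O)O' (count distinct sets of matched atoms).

3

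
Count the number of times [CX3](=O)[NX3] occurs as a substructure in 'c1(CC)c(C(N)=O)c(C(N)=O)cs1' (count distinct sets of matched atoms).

2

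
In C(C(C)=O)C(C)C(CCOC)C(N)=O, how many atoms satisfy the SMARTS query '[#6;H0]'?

The query [#6;H0] means: any carbon with no attached hydrogen.
Check the 14 heavy atoms by environment: 3× C (H2) → no; 2× C (H1) → no; 2× C (H0) → match; 3× O (H0) → no; 3× C (H3) → no; 1× N (H2) → no.
That gives 2 matching atoms.

2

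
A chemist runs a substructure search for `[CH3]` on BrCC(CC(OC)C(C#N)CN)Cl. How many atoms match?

1

The query [CH3] means: aliphatic carbon with exactly three hydrogens.
Check the 13 heavy atoms by environment: 3× C (H2) → no; 3× C (H1) → no; 1× O (H0) → no; 1× C (H3) → match; 1× Cl (H0) → no; 1× C (H0) → no; 1× N (H0) → no; 1× N (H2) → no; 1× Br (H0) → no.
That gives 1 matching atom.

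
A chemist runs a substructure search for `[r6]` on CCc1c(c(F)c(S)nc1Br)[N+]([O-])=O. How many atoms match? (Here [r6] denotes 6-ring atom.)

Check the 14 heavy atoms by environment: 1× n (aromatic, in 6-ring) → match; 5× c (aromatic, in 6-ring) → match; 1× F (acyclic) → no; 1× N (charge +1, acyclic) → no; 1× O (charge -1, acyclic) → no; 1× O (acyclic) → no; 1× S (acyclic) → no; 1× Br (acyclic) → no; 2× C (acyclic) → no.
Summing the matching environments: 1 + 5 = 6 matching atoms.

6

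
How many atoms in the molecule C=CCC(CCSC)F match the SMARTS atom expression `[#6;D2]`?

4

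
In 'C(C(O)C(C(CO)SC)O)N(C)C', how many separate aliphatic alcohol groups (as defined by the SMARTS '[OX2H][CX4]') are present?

3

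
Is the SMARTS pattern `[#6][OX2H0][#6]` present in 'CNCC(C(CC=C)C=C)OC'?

The pattern [#6][OX2H0][#6] describes an aliphatic oxygen bridging two carbons with no H on the oxygen — an ether.
The molecule carries a methoxy ether (-OCH3), whose atoms satisfy every constraint of the query, so the pattern matches.

Yes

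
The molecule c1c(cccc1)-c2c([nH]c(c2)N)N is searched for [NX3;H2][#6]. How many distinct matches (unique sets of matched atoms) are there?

[NX3;H2][#6] is the SMARTS for a primary amine: a trivalent nitrogen with two H attached to carbon.
The molecule carries 2 separate instances of a primary amino group (-NH2) meeting every constraint; each maps to a distinct set of atoms, giving 2 matches.

2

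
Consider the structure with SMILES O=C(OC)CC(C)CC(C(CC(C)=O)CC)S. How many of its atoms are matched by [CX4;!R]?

The query [CX4;!R] means: aliphatic carbon with four total connections, not in a ring.
Check the 17 heavy atoms by environment: 11× C (X4, acyclic) → match; 2× C (X3, acyclic) → no; 2× O (X1, acyclic) → no; 1× O (X2, acyclic) → no; 1× S (X2, acyclic) → no.
That gives 11 matching atoms.

11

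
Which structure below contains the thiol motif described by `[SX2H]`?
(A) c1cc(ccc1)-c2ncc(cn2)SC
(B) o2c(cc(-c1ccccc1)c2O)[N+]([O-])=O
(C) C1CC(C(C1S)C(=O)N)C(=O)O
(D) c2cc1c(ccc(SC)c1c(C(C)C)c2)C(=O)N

C

[SX2H] describes an aliphatic sulfur with two connections, one being H (a thiol).
(A) has a methylthio ether (-SCH3) but the sulfur has H0 (bonded to two carbons), not H1.
(B) has a hydroxyl group (-OH) but it is an -OH, not an -SH.
(C) contains a thiol (-SH), which satisfies every atom and bond constraint.
(D) has a methylthio ether (-SCH3) but the sulfur has H0 (bonded to two carbons), not H1.
So the answer is (C).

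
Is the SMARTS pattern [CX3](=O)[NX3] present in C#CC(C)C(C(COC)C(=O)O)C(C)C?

The pattern [CX3](=O)[NX3] describes a carbonyl carbon bonded to a trivalent nitrogen — an amide.
The closest candidate here is a carboxylic acid group (-C(=O)OH), but the carbonyl is bonded to O, not to an NX3 nitrogen. No other fragment satisfies the full query, so there is no match.

No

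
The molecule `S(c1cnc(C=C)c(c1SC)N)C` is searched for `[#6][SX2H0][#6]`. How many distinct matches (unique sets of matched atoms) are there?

2

[#6][SX2H0][#6] is the SMARTS for a thioether: an aliphatic sulfur bridging two carbons with no H on the sulfur.
The molecule carries 2 separate instances of a methylthio ether (-SCH3) meeting every constraint; each maps to a distinct set of atoms, giving 2 matches.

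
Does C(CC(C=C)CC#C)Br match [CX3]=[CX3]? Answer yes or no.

Yes

The pattern [CX3]=[CX3] describes a non-aromatic C=C double bond between two sp2 carbons — an alkene.
The molecule carries a vinyl group (-CH=CH2), whose atoms satisfy every constraint of the query, so the pattern matches.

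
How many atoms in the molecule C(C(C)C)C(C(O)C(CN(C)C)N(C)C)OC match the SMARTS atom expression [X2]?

2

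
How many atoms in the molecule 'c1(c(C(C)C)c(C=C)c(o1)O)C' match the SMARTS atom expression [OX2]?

1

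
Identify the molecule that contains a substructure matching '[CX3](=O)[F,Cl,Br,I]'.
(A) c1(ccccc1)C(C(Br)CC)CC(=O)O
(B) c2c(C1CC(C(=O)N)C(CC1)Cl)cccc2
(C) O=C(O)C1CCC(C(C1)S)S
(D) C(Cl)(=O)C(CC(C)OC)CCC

D

[CX3](=O)[F,Cl,Br,I] describes a carbonyl carbon bonded to a halogen (an acyl halide).
(A) has a carboxylic acid group (-C(=O)OH) but the carbonyl is bonded to -OH, not to a halogen.
(B) has a chloro substituent but the Cl is not on a carbonyl carbon.
(C) has a carboxylic acid group (-C(=O)OH) but the carbonyl is bonded to -OH, not to a halogen.
(D) contains an acyl chloride (-C(=O)Cl), which satisfies every atom and bond constraint.
So the answer is (D).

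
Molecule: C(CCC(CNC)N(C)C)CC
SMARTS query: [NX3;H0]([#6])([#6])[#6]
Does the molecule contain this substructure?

Yes

The pattern [NX3;H0]([#6])([#6])[#6] describes a trivalent nitrogen with no H, bonded to three carbons — a tertiary amine.
The molecule carries a dimethylamino group (-N(CH3)2), whose atoms satisfy every constraint of the query, so the pattern matches.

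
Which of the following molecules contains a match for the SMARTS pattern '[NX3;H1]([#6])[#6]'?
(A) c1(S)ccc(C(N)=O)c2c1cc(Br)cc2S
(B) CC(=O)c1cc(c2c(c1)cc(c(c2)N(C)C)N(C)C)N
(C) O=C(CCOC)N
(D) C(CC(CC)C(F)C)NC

[NX3;H1]([#6])[#6] describes a trivalent nitrogen with one H, bonded to two carbons (a secondary amine).
(A) has a primary amide (-C(=O)NH2) but the -C(=O)NH2 nitrogen has H2, not H1.
(B) has a primary amino group (-NH2) but the nitrogen has H2 and only one carbon neighbour.
(C) has a primary amide (-C(=O)NH2) but the -C(=O)NH2 nitrogen has H2, not H1.
(D) contains an N-methylamino group (-NHCH3), which satisfies every atom and bond constraint.
So the answer is (D).

D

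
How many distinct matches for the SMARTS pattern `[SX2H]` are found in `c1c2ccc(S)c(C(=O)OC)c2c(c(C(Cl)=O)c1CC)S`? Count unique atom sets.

2

[SX2H] is the SMARTS for a thiol: an aliphatic sulfur with two connections, one being H.
The molecule carries 2 separate instances of a thiol (-SH) meeting every constraint; each maps to a distinct set of atoms, giving 2 matches.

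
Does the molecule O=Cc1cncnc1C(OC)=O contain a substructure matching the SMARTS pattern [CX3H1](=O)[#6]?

The pattern [CX3H1](=O)[#6] describes an sp2 carbon with one H, double-bonded to O and single-bonded to carbon — an aldehyde.
The molecule carries an aldehyde (-CHO), whose atoms satisfy every constraint of the query, so the pattern matches.

Yes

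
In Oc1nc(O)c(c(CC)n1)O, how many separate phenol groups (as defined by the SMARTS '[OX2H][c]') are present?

3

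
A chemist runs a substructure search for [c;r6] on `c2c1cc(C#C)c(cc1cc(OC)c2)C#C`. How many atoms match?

10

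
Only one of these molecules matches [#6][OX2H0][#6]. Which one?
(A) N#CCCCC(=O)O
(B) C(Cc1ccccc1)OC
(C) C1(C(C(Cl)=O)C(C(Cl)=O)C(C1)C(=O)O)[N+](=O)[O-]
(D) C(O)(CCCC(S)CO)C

B

[#6][OX2H0][#6] describes an aliphatic oxygen bridging two carbons with no H on the oxygen (an ether).
(A) has a carboxylic acid group (-C(=O)OH) but the -OH oxygen has H1; the =O is OX1, not OX2.
(B) contains a methoxy ether (-OCH3), which satisfies every atom and bond constraint.
(C) has a carboxylic acid group (-C(=O)OH) but the -OH oxygen has H1; the =O is OX1, not OX2.
(D) has a hydroxyl group (-OH) but the oxygen has H1, not H0 bridging two carbons.
So the answer is (B).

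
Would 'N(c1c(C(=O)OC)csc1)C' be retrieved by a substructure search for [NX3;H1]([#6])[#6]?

Yes

The pattern [NX3;H1]([#6])[#6] describes a trivalent nitrogen with one H, bonded to two carbons — a secondary amine.
The molecule carries an N-methylamino group (-NHCH3), whose atoms satisfy every constraint of the query, so the pattern matches.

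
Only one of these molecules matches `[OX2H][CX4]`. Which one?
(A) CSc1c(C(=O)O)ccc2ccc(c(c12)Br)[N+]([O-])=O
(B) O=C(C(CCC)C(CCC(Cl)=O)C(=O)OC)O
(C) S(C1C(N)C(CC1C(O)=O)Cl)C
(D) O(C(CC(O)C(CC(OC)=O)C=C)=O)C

D

[OX2H][CX4] describes a hydroxyl oxygen bound to an sp3 (X4) carbon (an aliphatic alcohol).
(A) has a carboxylic acid group (-C(=O)OH) but the -OH is on a CX3 carbonyl carbon, not a CX4 carbon.
(B) has a carboxylic acid group (-C(=O)OH) but the -OH is on a CX3 carbonyl carbon, not a CX4 carbon.
(C) has a carboxylic acid group (-C(=O)OH) but the -OH is on a CX3 carbonyl carbon, not a CX4 carbon.
(D) contains a hydroxyl group (-OH), which satisfies every atom and bond constraint.
So the answer is (D).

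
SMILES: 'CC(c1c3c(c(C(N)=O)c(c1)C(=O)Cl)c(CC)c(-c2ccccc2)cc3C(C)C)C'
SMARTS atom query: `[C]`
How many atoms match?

10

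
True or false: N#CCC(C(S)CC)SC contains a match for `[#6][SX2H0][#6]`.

True

The pattern [#6][SX2H0][#6] describes an aliphatic sulfur bridging two carbons with no H on the sulfur — a thioether.
The molecule carries a methylthio ether (-SCH3), whose atoms satisfy every constraint of the query, so the pattern matches.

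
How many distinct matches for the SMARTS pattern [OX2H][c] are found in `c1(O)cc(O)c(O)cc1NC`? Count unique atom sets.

3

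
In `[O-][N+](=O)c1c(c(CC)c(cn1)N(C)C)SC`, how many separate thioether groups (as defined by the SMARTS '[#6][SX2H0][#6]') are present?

1

[#6][SX2H0][#6] is the SMARTS for a thioether: an aliphatic sulfur bridging two carbons with no H on the sulfur.
Exactly one fragment in the molecule meets all constraints, giving 1 match.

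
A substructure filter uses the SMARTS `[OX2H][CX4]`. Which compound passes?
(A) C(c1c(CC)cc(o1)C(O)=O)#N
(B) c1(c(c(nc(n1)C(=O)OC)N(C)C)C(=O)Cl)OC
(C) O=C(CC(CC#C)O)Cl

C

[OX2H][CX4] describes a hydroxyl oxygen bound to an sp3 (X4) carbon (an aliphatic alcohol).
(A) has a carboxylic acid group (-C(=O)OH) but the -OH is on a CX3 carbonyl carbon, not a CX4 carbon.
(B) has a methoxy ether (-OCH3) but the oxygen has H0 (ether), not H1.
(C) contains a hydroxyl group (-OH), which satisfies every atom and bond constraint.
So the answer is (C).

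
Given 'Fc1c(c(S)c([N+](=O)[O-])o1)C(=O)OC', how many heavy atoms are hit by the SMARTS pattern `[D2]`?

2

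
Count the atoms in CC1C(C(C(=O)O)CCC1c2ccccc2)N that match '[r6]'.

Check the 17 heavy atoms by environment: 6× C (in 6-ring) → match; 2× C (acyclic) → no; 1× N (acyclic) → no; 6× c (aromatic, in 6-ring) → match; 2× O (acyclic) → no.
Summing the matching environments: 6 + 6 = 12 matching atoms.

12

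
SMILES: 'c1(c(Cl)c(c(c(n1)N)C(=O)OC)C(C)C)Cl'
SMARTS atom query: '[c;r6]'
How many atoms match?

5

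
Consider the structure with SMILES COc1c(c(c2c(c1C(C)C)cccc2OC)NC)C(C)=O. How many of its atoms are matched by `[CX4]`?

The query [CX4] means: C with X4: aliphatic carbon with exactly 4 total connections (bonds + H).
Check the 22 heavy atoms by environment: 10× c (aromatic, X3) → no; 1× N (X3) → no; 7× C (X4) → match; 2× O (X2) → no; 1× C (X3) → no; 1× O (X1) → no.
That gives 7 matching atoms.

7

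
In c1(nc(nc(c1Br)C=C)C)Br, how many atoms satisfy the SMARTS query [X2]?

2

The query [X2] means: any atom with exactly two total connections (bonds + H).
Check the 11 heavy atoms by environment: 2× n (aromatic, X2) → match; 4× c (aromatic, X3) → no; 1× C (X4) → no; 2× Br (X1) → no; 2× C (X3) → no.
That gives 2 matching atoms.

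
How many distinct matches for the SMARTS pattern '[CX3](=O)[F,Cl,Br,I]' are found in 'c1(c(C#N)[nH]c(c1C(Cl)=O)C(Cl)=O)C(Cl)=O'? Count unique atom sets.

3

[CX3](=O)[F,Cl,Br,I] is the SMARTS for an acyl halide: a carbonyl carbon bonded to a halogen.
The molecule carries 3 separate instances of an acyl chloride (-C(=O)Cl) meeting every constraint; each maps to a distinct set of atoms, giving 3 matches.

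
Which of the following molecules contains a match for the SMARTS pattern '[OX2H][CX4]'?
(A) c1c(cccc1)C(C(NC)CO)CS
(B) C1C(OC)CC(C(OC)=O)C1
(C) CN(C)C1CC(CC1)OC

[OX2H][CX4] describes a hydroxyl oxygen bound to an sp3 (X4) carbon (an aliphatic alcohol).
(A) contains a hydroxyl group (-OH), which satisfies every atom and bond constraint.
(B) has a methoxy ether (-OCH3) but the oxygen has H0 (ether), not H1.
(C) has a methoxy ether (-OCH3) but the oxygen has H0 (ether), not H1.
So the answer is (A).

A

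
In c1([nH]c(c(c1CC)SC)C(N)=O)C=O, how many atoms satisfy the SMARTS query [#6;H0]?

Check the 14 heavy atoms by environment: 1× n (aromatic, H1) → no; 4× c (aromatic, H0) → match; 1× C (H2) → no; 2× C (H3) → no; 1× C (H1) → no; 2× O (H0) → no; 1× S (H0) → no; 1× C (H0) → match; 1× N (H2) → no.
Summing the matching environments: 4 + 1 = 5 matching atoms.

5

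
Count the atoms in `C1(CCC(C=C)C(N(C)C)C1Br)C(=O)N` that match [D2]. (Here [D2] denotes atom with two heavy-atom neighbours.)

3

The query [D2] means: atom with exactly two heavy-atom neighbours.
Check the 15 heavy atoms by environment: 3× C (D2) → match; 5× C (D3) → no; 1× Br (D1) → no; 1× N (D3) → no; 3× C (D1) → no; 1× O (D1) → no; 1× N (D1) → no.
That gives 3 matching atoms.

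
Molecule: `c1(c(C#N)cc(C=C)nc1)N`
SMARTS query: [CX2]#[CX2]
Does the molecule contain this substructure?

The pattern [CX2]#[CX2] describes a carbon-carbon triple bond — an alkyne.
The closest candidate here is a nitrile (-C#N), but the triple bond is C#N, not C#C. No other fragment satisfies the full query, so there is no match.

No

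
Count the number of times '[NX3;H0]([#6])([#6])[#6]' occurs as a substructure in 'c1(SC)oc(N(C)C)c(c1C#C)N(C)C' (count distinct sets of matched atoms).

[NX3;H0]([#6])([#6])[#6] is the SMARTS for a tertiary amine: a trivalent nitrogen with no H, bonded to three carbons.
The molecule carries 2 separate instances of a dimethylamino group (-N(CH3)2) meeting every constraint; each maps to a distinct set of atoms, giving 2 matches.

2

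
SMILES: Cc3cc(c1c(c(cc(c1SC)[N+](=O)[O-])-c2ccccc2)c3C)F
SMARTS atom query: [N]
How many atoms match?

Check the 24 heavy atoms by environment: 16× c (aromatic) → no; 1× S → no; 3× C → no; 1× F → no; 1× N (charge +1) → match; 1× O (charge -1) → no; 1× O → no.
That gives 1 matching atom.

1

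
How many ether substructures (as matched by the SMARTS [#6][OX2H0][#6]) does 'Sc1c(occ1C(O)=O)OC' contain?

[#6][OX2H0][#6] is the SMARTS for an ether: an aliphatic oxygen bridging two carbons with no H on the oxygen.
Exactly one fragment in the molecule meets all constraints, giving 1 match.

1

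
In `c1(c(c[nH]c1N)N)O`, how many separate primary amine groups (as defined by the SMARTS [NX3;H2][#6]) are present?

2

[NX3;H2][#6] is the SMARTS for a primary amine: a trivalent nitrogen with two H attached to carbon.
The molecule carries 2 separate instances of a primary amino group (-NH2) meeting every constraint; each maps to a distinct set of atoms, giving 2 matches.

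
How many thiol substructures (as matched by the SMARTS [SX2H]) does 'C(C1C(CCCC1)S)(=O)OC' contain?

1

[SX2H] is the SMARTS for a thiol: an aliphatic sulfur with two connections, one being H.
Exactly one fragment in the molecule meets all constraints, giving 1 match.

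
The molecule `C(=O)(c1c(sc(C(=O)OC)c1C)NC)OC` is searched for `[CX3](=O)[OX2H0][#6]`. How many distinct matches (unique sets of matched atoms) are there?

2

[CX3](=O)[OX2H0][#6] is the SMARTS for an ester: a carbonyl carbon bonded to an oxygen that is itself bonded to carbon (no H on that O).
The molecule carries 2 separate instances of a methyl-ester group (-C(=O)OCH3) meeting every constraint; each maps to a distinct set of atoms, giving 2 matches.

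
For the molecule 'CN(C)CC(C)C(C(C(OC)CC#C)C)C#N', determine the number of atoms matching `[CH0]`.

Check the 17 heavy atoms by environment: 2× C (H2) → no; 5× C (H1) → no; 2× C (H0) → match; 2× N (H0) → no; 5× C (H3) → no; 1× O (H0) → no.
That gives 2 matching atoms.

2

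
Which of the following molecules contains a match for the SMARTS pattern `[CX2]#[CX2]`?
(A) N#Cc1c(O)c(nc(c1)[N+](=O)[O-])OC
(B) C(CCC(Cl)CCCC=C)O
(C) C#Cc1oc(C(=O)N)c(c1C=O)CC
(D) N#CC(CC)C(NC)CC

C

[CX2]#[CX2] describes a carbon-carbon triple bond (an alkyne).
(A) has a nitrile (-C#N) but the triple bond is C#N, not C#C.
(B) has a vinyl group (-CH=CH2) but the C=C is a double bond; both carbons are CX3, not CX2.
(C) contains an ethynyl group (-C#CH), which satisfies every atom and bond constraint.
(D) has a nitrile (-C#N) but the triple bond is C#N, not C#C.
So the answer is (C).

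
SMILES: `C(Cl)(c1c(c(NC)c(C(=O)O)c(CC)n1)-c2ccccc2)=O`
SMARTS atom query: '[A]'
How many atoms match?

Check the 22 heavy atoms by environment: 1× n (aromatic) → no; 11× c (aromatic) → no; 1× N → match; 5× C → match; 3× O → match; 1× Cl → match.
Summing the matching environments: 1 + 5 + 3 + 1 = 10 matching atoms.

10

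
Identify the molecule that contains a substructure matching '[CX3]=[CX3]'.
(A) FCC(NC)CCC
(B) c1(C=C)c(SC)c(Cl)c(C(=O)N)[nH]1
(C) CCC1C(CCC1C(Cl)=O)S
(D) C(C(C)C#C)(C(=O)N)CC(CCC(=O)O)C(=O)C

B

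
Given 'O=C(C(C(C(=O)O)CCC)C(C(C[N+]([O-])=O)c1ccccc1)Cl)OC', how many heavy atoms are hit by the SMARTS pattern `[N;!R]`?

The query [N;!R] means: aliphatic nitrogen not in a ring.
Check the 25 heavy atoms by environment: 11× C (acyclic) → no; 5× O (acyclic) → no; 1× N (charge +1, acyclic) → match; 1× O (charge -1, acyclic) → no; 6× c (aromatic, in 6-ring) → no; 1× Cl (acyclic) → no.
That gives 1 matching atom.

1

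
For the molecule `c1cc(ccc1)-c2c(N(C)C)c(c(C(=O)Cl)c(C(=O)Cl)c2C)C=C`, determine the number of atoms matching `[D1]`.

8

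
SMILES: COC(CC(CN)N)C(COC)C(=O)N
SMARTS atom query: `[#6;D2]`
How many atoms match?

3

The query [#6;D2] means: any carbon bonded to exactly two heavy atoms.
Check the 15 heavy atoms by environment: 3× C (D2) → match; 4× C (D3) → no; 1× O (D1) → no; 3× N (D1) → no; 2× O (D2) → no; 2× C (D1) → no.
That gives 3 matching atoms.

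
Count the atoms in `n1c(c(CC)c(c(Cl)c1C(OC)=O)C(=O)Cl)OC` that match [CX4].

4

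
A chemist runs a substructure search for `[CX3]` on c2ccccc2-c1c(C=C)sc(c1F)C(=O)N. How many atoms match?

3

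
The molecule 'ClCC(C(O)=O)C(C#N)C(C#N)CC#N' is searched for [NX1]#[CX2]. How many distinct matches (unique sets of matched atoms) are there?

3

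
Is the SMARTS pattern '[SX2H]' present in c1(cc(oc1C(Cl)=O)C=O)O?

The pattern [SX2H] describes an aliphatic sulfur with two connections, one being H — a thiol.
The closest candidate here is a hydroxyl group (-OH), but it is an -OH, not an -SH. No other fragment satisfies the full query, so there is no match.

No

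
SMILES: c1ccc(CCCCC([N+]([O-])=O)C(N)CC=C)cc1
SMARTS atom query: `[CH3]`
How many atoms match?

The query [CH3] means: aliphatic carbon with exactly three hydrogens.
Check the 19 heavy atoms by environment: 6× C (H2) → no; 3× C (H1) → no; 1× c (aromatic, H0) → no; 5× c (aromatic, H1) → no; 1× N (H2) → no; 1× N (charge +1, H0) → no; 1× O (charge -1, H0) → no; 1× O (H0) → no.
No environment satisfies the query, so 0 matching atoms.

0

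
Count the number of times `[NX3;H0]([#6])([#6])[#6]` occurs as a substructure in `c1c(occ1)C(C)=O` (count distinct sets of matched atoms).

0

[NX3;H0]([#6])([#6])[#6] is the SMARTS for a tertiary amine: a trivalent nitrogen with no H, bonded to three carbons.
No fragment in the molecule satisfies every constraint, giving 0 matches.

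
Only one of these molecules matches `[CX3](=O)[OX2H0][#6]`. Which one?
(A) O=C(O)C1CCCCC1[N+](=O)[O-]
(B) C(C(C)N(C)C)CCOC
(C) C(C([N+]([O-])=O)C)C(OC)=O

[CX3](=O)[OX2H0][#6] describes a carbonyl carbon bonded to an oxygen that is itself bonded to carbon (no H on that O) (an ester).
(A) has a carboxylic acid group (-C(=O)OH) but the singly-bonded O carries H (OX2H1, not H0).
(B) has a methoxy ether (-OCH3) but the ether oxygen is not adjacent to a C=O carbon.
(C) contains a methyl-ester group (-C(=O)OCH3), which satisfies every atom and bond constraint.
So the answer is (C).

C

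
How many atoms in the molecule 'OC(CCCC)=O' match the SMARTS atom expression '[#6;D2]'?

Check the 7 heavy atoms by environment: 3× C (D2) → match; 1× C (D3) → no; 2× O (D1) → no; 1× C (D1) → no.
That gives 3 matching atoms.

3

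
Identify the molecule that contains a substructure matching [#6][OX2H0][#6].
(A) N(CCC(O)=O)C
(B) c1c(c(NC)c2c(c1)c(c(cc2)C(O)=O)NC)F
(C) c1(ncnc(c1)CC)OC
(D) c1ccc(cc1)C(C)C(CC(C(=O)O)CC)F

[#6][OX2H0][#6] describes an aliphatic oxygen bridging two carbons with no H on the oxygen (an ether).
(A) has a carboxylic acid group (-C(=O)OH) but the -OH oxygen has H1; the =O is OX1, not OX2.
(B) has a carboxylic acid group (-C(=O)OH) but the -OH oxygen has H1; the =O is OX1, not OX2.
(C) contains a methoxy ether (-OCH3), which satisfies every atom and bond constraint.
(D) has a carboxylic acid group (-C(=O)OH) but the -OH oxygen has H1; the =O is OX1, not OX2.
So the answer is (C).

C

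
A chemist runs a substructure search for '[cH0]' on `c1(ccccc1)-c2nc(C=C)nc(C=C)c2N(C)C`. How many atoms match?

5

The query [cH0] means: aromatic carbon with no attached hydrogen (substituted or ring-fusion).
Check the 19 heavy atoms by environment: 2× n (aromatic, H0) → no; 5× c (aromatic, H0) → match; 5× c (aromatic, H1) → no; 1× N (H0) → no; 2× C (H3) → no; 2× C (H1) → no; 2× C (H2) → no.
That gives 5 matching atoms.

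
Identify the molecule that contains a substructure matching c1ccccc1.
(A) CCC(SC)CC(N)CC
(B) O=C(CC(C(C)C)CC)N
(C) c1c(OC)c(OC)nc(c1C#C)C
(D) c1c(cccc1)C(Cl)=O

c1ccccc1 describes six aromatic carbons in a ring (a benzene ring).
(A) has a methyl group (-CH3) but no six-membered all-carbon aromatic ring is present.
(B) has a methyl group (-CH3) but no six-membered all-carbon aromatic ring is present.
(C) has a methyl group (-CH3) but no six-membered all-carbon aromatic ring is present.
(D) contains the required atom environment, so the pattern matches.
So the answer is (D).

D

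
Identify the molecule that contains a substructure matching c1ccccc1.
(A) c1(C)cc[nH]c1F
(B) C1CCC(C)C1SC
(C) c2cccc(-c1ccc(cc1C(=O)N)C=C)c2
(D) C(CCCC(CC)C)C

C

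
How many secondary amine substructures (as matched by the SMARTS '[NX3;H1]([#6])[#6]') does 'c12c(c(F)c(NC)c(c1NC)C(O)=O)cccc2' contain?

2

[NX3;H1]([#6])[#6] is the SMARTS for a secondary amine: a trivalent nitrogen with one H, bonded to two carbons.
The molecule carries 2 separate instances of an N-methylamino group (-NHCH3) meeting every constraint; each maps to a distinct set of atoms, giving 2 matches.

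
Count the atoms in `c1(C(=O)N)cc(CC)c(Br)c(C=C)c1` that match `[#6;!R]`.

The query [#6;!R] means: carbon not in any ring.
Check the 14 heavy atoms by environment: 6× c (aromatic, in 6-ring) → no; 5× C (acyclic) → match; 1× O (acyclic) → no; 1× N (acyclic) → no; 1× Br (acyclic) → no.
That gives 5 matching atoms.

5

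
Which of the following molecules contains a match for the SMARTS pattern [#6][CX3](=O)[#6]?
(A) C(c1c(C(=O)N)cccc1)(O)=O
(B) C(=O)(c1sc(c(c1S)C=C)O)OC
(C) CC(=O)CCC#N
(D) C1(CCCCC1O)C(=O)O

C

[#6][CX3](=O)[#6] describes a carbonyl carbon (no H) flanked by two carbons (a ketone).
(A) has a primary amide (-C(=O)NH2) but one neighbour of the carbonyl carbon is N, not C.
(B) has a methyl-ester group (-C(=O)OCH3) but one neighbour of the carbonyl carbon is O, not C.
(C) contains an acetyl/ketone group (-C(=O)CH3), which satisfies every atom and bond constraint.
(D) has a carboxylic acid group (-C(=O)OH) but one neighbour of the carbonyl carbon is O, not C.
So the answer is (C).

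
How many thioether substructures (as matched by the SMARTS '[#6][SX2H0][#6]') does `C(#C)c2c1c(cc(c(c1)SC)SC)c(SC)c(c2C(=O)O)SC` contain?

4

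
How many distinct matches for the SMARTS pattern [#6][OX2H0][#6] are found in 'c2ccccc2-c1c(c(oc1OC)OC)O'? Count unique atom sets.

[#6][OX2H0][#6] is the SMARTS for an ether: an aliphatic oxygen bridging two carbons with no H on the oxygen.
The molecule carries 2 separate instances of a methoxy ether (-OCH3) meeting every constraint; each maps to a distinct set of atoms, giving 2 matches.

2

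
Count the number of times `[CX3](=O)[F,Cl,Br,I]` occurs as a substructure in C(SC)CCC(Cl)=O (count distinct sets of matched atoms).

[CX3](=O)[F,Cl,Br,I] is the SMARTS for an acyl halide: a carbonyl carbon bonded to a halogen.
Exactly one fragment in the molecule meets all constraints, giving 1 match.

1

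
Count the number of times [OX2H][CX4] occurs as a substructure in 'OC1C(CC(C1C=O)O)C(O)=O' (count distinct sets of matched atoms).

2

[OX2H][CX4] is the SMARTS for an aliphatic alcohol: a hydroxyl oxygen bound to an sp3 (X4) carbon.
The molecule carries 2 separate instances of a hydroxyl group (-OH) meeting every constraint; each maps to a distinct set of atoms, giving 2 matches.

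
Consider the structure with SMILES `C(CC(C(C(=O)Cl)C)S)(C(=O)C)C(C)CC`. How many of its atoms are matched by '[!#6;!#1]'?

4

The query [!#6;!#1] means: not carbon and not hydrogen — any heteroatom.
Check the 16 heavy atoms by environment: 12× C → no; 1× S → match; 2× O → match; 1× Cl → match.
Summing the matching environments: 1 + 2 + 1 = 4 matching atoms.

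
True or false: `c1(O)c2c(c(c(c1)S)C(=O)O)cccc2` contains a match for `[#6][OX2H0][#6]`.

False

The pattern [#6][OX2H0][#6] describes an aliphatic oxygen bridging two carbons with no H on the oxygen — an ether.
The closest candidate here is a hydroxyl group (-OH), but the oxygen has H1, not H0 bridging two carbons. No other fragment satisfies the full query, so there is no match.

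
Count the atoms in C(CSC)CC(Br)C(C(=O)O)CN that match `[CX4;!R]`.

7

The query [CX4;!R] means: aliphatic carbon with four total connections, not in a ring.
Check the 13 heavy atoms by environment: 7× C (X4, acyclic) → match; 1× C (X3, acyclic) → no; 1× O (X1, acyclic) → no; 1× O (X2, acyclic) → no; 1× Br (X1, acyclic) → no; 1× S (X2, acyclic) → no; 1× N (X3, acyclic) → no.
That gives 7 matching atoms.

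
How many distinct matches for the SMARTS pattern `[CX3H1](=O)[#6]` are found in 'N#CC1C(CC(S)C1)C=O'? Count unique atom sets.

[CX3H1](=O)[#6] is the SMARTS for an aldehyde: an sp2 carbon with one H, double-bonded to O and single-bonded to carbon.
Exactly one fragment in the molecule meets all constraints, giving 1 match.

1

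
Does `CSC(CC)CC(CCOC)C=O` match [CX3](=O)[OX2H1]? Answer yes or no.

The pattern [CX3](=O)[OX2H1] describes an sp2 carbon double-bonded to O and single-bonded to an -OH oxygen — a carboxylic acid.
The closest candidate here is an aldehyde (-CHO), but there is no singly-bonded oxygen on the carbonyl carbon. No other fragment satisfies the full query, so there is no match.

No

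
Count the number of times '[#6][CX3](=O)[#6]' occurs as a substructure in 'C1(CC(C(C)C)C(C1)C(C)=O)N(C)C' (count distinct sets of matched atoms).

[#6][CX3](=O)[#6] is the SMARTS for a ketone: a carbonyl carbon (no H) flanked by two carbons.
Exactly one fragment in the molecule meets all constraints, giving 1 match.

1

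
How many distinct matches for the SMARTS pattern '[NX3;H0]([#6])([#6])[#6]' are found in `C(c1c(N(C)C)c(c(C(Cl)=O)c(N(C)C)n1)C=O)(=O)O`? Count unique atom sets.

2

[NX3;H0]([#6])([#6])[#6] is the SMARTS for a tertiary amine: a trivalent nitrogen with no H, bonded to three carbons.
The molecule carries 2 separate instances of a dimethylamino group (-N(CH3)2) meeting every constraint; each maps to a distinct set of atoms, giving 2 matches.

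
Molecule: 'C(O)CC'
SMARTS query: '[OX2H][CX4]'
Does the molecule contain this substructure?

The pattern [OX2H][CX4] describes a hydroxyl oxygen bound to an sp3 (X4) carbon — an aliphatic alcohol.
The molecule carries a hydroxyl group (-OH), whose atoms satisfy every constraint of the query, so the pattern matches.

Yes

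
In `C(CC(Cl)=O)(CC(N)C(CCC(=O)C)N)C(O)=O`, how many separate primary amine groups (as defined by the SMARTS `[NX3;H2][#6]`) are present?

2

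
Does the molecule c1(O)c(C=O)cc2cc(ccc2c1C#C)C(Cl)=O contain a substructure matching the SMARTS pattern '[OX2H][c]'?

Yes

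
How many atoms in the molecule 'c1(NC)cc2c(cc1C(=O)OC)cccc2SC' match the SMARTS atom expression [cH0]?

5

The query [cH0] means: aromatic carbon with no attached hydrogen (substituted or ring-fusion).
Check the 18 heavy atoms by environment: 5× c (aromatic, H0) → match; 5× c (aromatic, H1) → no; 1× S (H0) → no; 3× C (H3) → no; 1× N (H1) → no; 1× C (H0) → no; 2× O (H0) → no.
That gives 5 matching atoms.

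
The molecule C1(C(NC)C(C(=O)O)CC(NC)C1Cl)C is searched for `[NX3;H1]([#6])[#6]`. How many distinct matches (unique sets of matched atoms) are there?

2

[NX3;H1]([#6])[#6] is the SMARTS for a secondary amine: a trivalent nitrogen with one H, bonded to two carbons.
The molecule carries 2 separate instances of an N-methylamino group (-NHCH3) meeting every constraint; each maps to a distinct set of atoms, giving 2 matches.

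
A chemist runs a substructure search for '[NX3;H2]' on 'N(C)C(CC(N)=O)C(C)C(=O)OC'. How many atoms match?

The query [NX3;H2] means: aliphatic N with 3 total connections, two of them H — an -NH2 nitrogen (amine or amide).
Check the 13 heavy atoms by environment: 1× C (H2, X4) → no; 2× C (H1, X4) → no; 3× C (H3, X4) → no; 1× N (H1, X3) → no; 2× C (H0, X3) → no; 2× O (H0, X1) → no; 1× N (H2, X3) → match; 1× O (H0, X2) → no.
That gives 1 matching atom.

1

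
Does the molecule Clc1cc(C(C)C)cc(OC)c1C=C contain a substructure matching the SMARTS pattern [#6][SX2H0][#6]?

No

The pattern [#6][SX2H0][#6] describes an aliphatic sulfur bridging two carbons with no H on the sulfur — a thioether.
The closest candidate here is a methoxy ether (-OCH3), but the bridging atom is O, not S. No other fragment satisfies the full query, so there is no match.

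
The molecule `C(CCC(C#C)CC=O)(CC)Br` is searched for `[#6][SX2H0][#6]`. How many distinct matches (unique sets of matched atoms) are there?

0

[#6][SX2H0][#6] is the SMARTS for a thioether: an aliphatic sulfur bridging two carbons with no H on the sulfur.
No fragment in the molecule satisfies every constraint, giving 0 matches.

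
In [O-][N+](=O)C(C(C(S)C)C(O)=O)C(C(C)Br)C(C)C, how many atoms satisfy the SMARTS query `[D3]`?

The query [D3] means: atom with exactly three heavy-atom neighbours.
Check the 18 heavy atoms by environment: 4× C (D1) → no; 7× C (D3) → match; 1× N (charge +1, D3) → match; 1× O (charge -1, D1) → no; 3× O (D1) → no; 1× Br (D1) → no; 1× S (D1) → no.
Summing the matching environments: 7 + 1 = 8 matching atoms.

8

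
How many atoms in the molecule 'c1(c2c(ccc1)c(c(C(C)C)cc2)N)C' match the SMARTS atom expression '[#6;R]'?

10

Check the 15 heavy atoms by environment: 10× c (aromatic, in 6-ring) → match; 4× C (acyclic) → no; 1× N (acyclic) → no.
That gives 10 matching atoms.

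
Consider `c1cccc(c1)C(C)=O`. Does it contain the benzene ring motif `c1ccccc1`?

Yes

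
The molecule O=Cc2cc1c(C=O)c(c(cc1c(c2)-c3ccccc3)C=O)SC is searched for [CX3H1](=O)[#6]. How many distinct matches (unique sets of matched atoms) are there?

3

[CX3H1](=O)[#6] is the SMARTS for an aldehyde: an sp2 carbon with one H, double-bonded to O and single-bonded to carbon.
The molecule carries 3 separate instances of an aldehyde (-CHO) meeting every constraint; each maps to a distinct set of atoms, giving 3 matches.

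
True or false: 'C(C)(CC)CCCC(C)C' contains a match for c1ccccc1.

False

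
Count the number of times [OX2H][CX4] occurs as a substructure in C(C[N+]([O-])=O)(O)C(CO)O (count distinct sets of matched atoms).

[OX2H][CX4] is the SMARTS for an aliphatic alcohol: a hydroxyl oxygen bound to an sp3 (X4) carbon.
The molecule carries 3 separate instances of a hydroxyl group (-OH) meeting every constraint; each maps to a distinct set of atoms, giving 3 matches.

3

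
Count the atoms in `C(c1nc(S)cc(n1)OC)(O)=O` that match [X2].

5

The query [X2] means: any atom with exactly two total connections (bonds + H).
Check the 12 heavy atoms by environment: 2× n (aromatic, X2) → match; 4× c (aromatic, X3) → no; 1× C (X3) → no; 1× O (X1) → no; 2× O (X2) → match; 1× S (X2) → match; 1× C (X4) → no.
Summing the matching environments: 2 + 2 + 1 = 5 matching atoms.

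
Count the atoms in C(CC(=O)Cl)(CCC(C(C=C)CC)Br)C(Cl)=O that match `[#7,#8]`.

Check the 17 heavy atoms by environment: 12× C → no; 2× O → match; 2× Cl → no; 1× Br → no.
That gives 2 matching atoms.

2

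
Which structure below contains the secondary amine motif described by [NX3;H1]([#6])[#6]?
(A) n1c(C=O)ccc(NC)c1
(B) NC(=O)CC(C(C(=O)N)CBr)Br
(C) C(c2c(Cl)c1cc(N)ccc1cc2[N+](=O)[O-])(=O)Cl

[NX3;H1]([#6])[#6] describes a trivalent nitrogen with one H, bonded to two carbons (a secondary amine).
(A) contains an N-methylamino group (-NHCH3), which satisfies every atom and bond constraint.
(B) has a primary amide (-C(=O)NH2) but the -C(=O)NH2 nitrogen has H2, not H1.
(C) has a primary amino group (-NH2) but the nitrogen has H2 and only one carbon neighbour.
So the answer is (A).

A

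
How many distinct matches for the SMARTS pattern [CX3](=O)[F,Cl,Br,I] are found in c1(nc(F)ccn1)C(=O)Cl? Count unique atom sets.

[CX3](=O)[F,Cl,Br,I] is the SMARTS for an acyl halide: a carbonyl carbon bonded to a halogen.
Exactly one fragment in the molecule meets all constraints, giving 1 match.

1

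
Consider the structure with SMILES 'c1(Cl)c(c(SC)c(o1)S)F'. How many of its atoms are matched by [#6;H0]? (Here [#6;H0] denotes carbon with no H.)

4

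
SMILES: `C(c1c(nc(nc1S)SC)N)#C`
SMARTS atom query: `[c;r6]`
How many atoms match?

4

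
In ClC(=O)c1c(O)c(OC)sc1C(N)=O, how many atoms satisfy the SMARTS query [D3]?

The query [D3] means: atom with exactly three heavy-atom neighbours.
Check the 14 heavy atoms by environment: 1× s (aromatic, D2) → no; 4× c (aromatic, D3) → match; 2× C (D3) → match; 3× O (D1) → no; 1× N (D1) → no; 1× O (D2) → no; 1× C (D1) → no; 1× Cl (D1) → no.
Summing the matching environments: 4 + 2 = 6 matching atoms.

6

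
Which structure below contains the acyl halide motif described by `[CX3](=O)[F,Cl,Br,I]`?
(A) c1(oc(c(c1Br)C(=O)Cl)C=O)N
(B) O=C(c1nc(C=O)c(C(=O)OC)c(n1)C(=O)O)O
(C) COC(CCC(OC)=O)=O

A

[CX3](=O)[F,Cl,Br,I] describes a carbonyl carbon bonded to a halogen (an acyl halide).
(A) contains an acyl chloride (-C(=O)Cl), which satisfies every atom and bond constraint.
(B) has a carboxylic acid group (-C(=O)OH) but the carbonyl is bonded to -OH, not to a halogen.
(C) has a methyl-ester group (-C(=O)OCH3) but the carbonyl is bonded to -O-C, not to a halogen.
So the answer is (A).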